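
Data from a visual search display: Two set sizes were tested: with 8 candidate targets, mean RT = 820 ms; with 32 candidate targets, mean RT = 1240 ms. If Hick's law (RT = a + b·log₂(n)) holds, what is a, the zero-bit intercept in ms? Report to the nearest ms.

The slope on a log₂ axis is (1240 − 820) / (5 − 3) = 210 ms/bit.
a = RT₁ − b·log₂ n₁ = 820 − 210 × 3 = 190.000 ms.

190 ms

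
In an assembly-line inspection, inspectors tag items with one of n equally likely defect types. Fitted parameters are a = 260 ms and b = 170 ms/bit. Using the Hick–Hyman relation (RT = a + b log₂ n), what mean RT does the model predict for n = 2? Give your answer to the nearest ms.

430 ms

log₂(2) = 1 bits, so RT = 260 + 170 × 1 ≈ 430.000 ms.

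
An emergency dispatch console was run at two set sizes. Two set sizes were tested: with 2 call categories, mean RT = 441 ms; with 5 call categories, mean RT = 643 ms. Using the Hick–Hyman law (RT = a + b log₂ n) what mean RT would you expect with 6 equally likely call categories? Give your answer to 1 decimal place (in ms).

683.2 ms

With log₂ n on the abscissa the relation is linear; from the two conditions:
  b = (643 − 441) / (log₂ 5 − log₂ 2) = 202 / (2.3219 − 1) = 152.807 ms/bit
  a = 441 − 152.807 × 1 = 288.193 ms
Then RT(6) = 288.193 + 152.807 × log₂ 6 = 288.193 + 152.807 × 2.5850 ≈ 683.194 ms.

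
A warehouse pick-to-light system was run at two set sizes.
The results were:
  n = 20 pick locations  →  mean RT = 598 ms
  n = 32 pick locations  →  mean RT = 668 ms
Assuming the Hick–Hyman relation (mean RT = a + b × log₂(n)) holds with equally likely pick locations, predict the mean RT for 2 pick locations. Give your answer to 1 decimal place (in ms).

255.1 ms

With log₂ n on the abscissa the relation is linear; from the two conditions:
  b = (668 − 598) / (log₂ 32 − log₂ 20) = 70 / (5 − 4.3219) = 103.234 ms/bit
  a = 598 − 103.234 × 4.3219 = 151.831 ms
Then RT(2) = 151.831 + 103.234 × log₂ 2 = 151.831 + 103.234 × 1 ≈ 255.064 ms.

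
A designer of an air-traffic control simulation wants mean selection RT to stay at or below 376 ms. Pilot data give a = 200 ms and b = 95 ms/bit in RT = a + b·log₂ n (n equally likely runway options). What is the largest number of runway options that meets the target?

Information budget: (376 − 200)/95 = 1.8526 bits, so n ≤ 2^1.8526 = 3.612 → at most 3.

3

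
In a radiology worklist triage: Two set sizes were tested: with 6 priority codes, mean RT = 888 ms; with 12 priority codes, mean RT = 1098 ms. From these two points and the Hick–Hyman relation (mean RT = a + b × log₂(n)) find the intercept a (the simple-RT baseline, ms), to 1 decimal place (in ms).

The slope on a log₂ axis is (1098 − 888) / (3.5850 − 2.5850) = 210.000 ms/bit.
a = RT₁ − b·log₂ n₁ = 888 − 210.000 × 2.5850 = 345.158 ms.

345.2 ms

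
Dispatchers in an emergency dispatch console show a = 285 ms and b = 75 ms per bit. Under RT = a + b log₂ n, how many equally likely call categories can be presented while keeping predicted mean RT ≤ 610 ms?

Information budget: (610 − 285)/75 = 4.3333 bits, so n ≤ 2^4.3333 = 20.159 → at most 20.

20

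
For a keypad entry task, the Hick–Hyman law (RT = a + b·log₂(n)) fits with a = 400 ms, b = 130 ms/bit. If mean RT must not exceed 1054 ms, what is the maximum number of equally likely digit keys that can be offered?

32

130·log₂ n ≤ 1054 − 400 = 654, giving log₂ n ≤ 5.0308 and n ≤ 32.690. The largest whole number is 32.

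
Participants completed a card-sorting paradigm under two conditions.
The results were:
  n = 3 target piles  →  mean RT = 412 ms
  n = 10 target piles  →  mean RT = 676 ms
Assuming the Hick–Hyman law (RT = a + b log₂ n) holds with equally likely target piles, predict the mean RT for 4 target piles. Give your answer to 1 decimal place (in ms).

475.1 ms

RT is linear in log₂ n, so two points fix the line:
  b = (676 − 412) / (log₂ 10 − log₂ 3) = 264 / (3.3219 − 1.5850) = 151.989 ms/bit
  a = 412 − 151.989 × 1.5850 = 171.103 ms
Then RT(4) = 171.103 + 151.989 × log₂ 4 = 171.103 + 151.989 × 2 ≈ 475.081 ms.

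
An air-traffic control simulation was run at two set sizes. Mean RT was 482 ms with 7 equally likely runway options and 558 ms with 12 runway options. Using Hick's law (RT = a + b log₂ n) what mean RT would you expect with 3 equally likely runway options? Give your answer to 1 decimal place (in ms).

RT is linear in log₂ n, so two points fix the line:
  b = (558 − 482) / (log₂ 12 − log₂ 7) = 76 / (3.5850 − 2.8074) = 97.736 ms/bit
  a = 482 − 97.736 × 2.8074 = 207.621 ms
Then RT(3) = 207.621 + 97.736 × log₂ 3 = 207.621 + 97.736 × 1.5850 ≈ 362.529 ms.

362.5 ms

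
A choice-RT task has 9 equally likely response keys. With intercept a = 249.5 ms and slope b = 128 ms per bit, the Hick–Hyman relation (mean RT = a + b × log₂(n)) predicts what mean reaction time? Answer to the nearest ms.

log₂(9) = 3.1699 bits, so RT = 249.5 + 128 × 3.1699 ≈ 655.250 ms.

655 ms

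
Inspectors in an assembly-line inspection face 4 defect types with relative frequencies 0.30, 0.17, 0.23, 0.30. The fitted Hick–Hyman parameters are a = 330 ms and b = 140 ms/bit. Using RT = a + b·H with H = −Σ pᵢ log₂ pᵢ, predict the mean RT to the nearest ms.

605 ms

H = 0.30·log₂(1/0.30) + 0.17·log₂(1/0.17) + 0.23·log₂(1/0.23) + 0.30·log₂(1/0.30) = 1.9644 bits.
RT = 330 + 140 × 1.9644 = 605.02 ms.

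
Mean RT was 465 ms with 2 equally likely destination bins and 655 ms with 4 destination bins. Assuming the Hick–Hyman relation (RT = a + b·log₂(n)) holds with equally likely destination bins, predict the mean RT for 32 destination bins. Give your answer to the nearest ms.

1225 ms

With log₂ n on the abscissa the relation is linear; from the two conditions:
  b = (655 − 465) / (log₂ 4 − log₂ 2) = 190 / (2 − 1) = 190 ms/bit
  a = 465 − 190 × 1 = 275 ms
Then RT(32) = 275 + 190 × log₂ 32 = 275 + 190 × 5 ≈ 1225.000 ms.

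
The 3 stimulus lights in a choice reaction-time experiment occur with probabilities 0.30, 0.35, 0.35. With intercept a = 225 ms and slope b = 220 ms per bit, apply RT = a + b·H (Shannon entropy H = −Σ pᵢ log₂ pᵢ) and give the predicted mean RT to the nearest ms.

H = 0.30·log₂(1/0.30) + 0.35·log₂(1/0.35) + 0.35·log₂(1/0.35) = 1.5813 bits.
RT = 225 + 220 × 1.5813 = 572.88 ms.

573 ms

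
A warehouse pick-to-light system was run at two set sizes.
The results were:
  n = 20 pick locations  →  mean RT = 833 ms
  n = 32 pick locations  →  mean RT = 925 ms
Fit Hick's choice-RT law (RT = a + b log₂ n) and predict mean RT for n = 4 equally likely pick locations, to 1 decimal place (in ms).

Solve the two-equation system in a and b:
  b = (925 − 833) / (log₂ 32 − log₂ 20) = 92 / (5 − 4.3219) = 135.679 ms/bit
  a = 833 − 135.679 × 4.3219 = 246.606 ms
Then RT(4) = 246.606 + 135.679 × log₂ 4 = 246.606 + 135.679 × 2 ≈ 517.964 ms.

518.0 ms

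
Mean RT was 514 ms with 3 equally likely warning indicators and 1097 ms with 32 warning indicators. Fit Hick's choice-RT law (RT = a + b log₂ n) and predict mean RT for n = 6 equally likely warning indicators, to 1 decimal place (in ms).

684.7 ms

With log₂ n on the abscissa the relation is linear; from the two conditions:
  b = (1097 − 514) / (log₂ 32 − log₂ 3) = 583 / (5 − 1.5850) = 170.716 ms/bit
  a = 514 − 170.716 × 1.5850 = 243.422 ms
Then RT(6) = 243.422 + 170.716 × log₂ 6 = 243.422 + 170.716 × 2.5850 ≈ 684.716 ms.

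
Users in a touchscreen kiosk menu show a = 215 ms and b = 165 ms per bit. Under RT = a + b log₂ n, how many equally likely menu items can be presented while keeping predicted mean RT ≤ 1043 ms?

165·log₂ n ≤ 1043 − 215 = 828, giving log₂ n ≤ 5.0182 and n ≤ 32.406. The largest whole number is 32.

32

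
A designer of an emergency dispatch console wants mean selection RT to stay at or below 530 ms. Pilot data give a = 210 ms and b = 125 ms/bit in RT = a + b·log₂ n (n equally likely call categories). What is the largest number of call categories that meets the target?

5

Set 210 + 125·log₂ n ≤ 530 → log₂ n ≤ (530 − 210)/125 = 2.5600.
So n ≤ 2^2.5600 = 5.897; the largest integer n is 5.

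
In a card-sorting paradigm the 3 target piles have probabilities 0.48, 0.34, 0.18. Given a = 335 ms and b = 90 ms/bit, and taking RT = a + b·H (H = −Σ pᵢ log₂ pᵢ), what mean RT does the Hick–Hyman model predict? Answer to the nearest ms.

468 ms

Entropy contributions −pᵢ log₂ pᵢ: 0.5083, 0.5292, 0.4453; sum H = 1.4828 bits.
RT = a + bH = 335 + 90·1.4828 = 468.45 ms.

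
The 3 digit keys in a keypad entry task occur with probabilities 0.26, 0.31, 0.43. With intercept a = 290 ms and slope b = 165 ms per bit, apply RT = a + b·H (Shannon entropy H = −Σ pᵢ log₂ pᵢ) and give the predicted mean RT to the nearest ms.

546 ms

Entropy contributions −pᵢ log₂ pᵢ: 0.5053, 0.5238, 0.5236; sum H = 1.5526 bits.
RT = a + bH = 290 + 165·1.5526 = 546.19 ms.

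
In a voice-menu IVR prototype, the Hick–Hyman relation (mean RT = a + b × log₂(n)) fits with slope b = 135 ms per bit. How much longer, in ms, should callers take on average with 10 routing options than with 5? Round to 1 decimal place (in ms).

Only the slope matters, since a is common to both: ΔRT = b·log₂(n₂/n₁).
log₂(10) − log₂(5) = log₂(10/5) = log₂(2) = 1.
ΔRT = 135 × 1.0000 = 135.000 ms.

135.0 ms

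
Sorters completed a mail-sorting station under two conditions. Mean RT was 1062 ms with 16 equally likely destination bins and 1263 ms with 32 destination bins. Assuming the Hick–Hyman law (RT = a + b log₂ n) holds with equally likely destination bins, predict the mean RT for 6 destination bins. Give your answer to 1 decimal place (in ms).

Fit slope and intercept:
  b = (1263 − 1062) / (log₂ 32 − log₂ 16) = 201 / (5 − 4) = 201.000 ms/bit
  a = 1062 − 201.000 × 4 = 258.000 ms
Then RT(6) = 258.000 + 201.000 × log₂ 6 = 258.000 + 201.000 × 2.5850 ≈ 777.577 ms.

777.6 ms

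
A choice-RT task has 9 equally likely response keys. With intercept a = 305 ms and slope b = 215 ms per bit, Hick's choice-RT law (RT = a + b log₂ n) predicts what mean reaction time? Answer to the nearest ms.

log₂(9) = 3.1699 bits, so RT = 305 + 215 × 3.1699 ≈ 986.534 ms.

987 ms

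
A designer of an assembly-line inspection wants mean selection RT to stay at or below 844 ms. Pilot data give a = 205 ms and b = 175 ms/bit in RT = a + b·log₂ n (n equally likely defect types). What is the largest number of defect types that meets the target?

12

Information budget: (844 − 205)/175 = 3.6514 bits, so n ≤ 2^3.6514 = 12.566 → at most 12.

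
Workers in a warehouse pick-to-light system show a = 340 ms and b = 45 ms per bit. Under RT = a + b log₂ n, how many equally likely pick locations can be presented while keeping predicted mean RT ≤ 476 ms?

Set 340 + 45·log₂ n ≤ 476 → log₂ n ≤ (476 − 340)/45 = 3.0222.
So n ≤ 2^3.0222 = 8.124; the largest integer n is 8.

8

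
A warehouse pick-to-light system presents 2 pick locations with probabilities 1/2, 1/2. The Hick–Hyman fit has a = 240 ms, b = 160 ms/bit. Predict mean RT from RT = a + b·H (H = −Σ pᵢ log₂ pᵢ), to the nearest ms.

400 ms

H = −Σ pᵢ log₂ pᵢ = 0.5·1 + 0.5·1 = 1.000 bits.
RT = 240 + 160 × 1.000 = 400.00 ms.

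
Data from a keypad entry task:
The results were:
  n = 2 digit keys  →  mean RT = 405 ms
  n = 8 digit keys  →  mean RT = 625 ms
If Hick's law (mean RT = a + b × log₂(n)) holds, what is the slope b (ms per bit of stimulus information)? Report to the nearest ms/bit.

110 ms/bit

The slope on a log₂ axis is (625 − 405) / (3 − 1) = 110 ms/bit.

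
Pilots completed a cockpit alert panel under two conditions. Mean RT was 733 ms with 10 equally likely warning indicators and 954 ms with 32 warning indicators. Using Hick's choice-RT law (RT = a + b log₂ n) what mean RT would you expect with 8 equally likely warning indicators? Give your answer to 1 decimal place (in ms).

RT is linear in log₂ n, so two points fix the line:
  b = (954 − 733) / (log₂ 32 − log₂ 10) = 221 / (5 − 3.3219) = 131.699 ms/bit
  a = 733 − 131.699 × 3.3219 = 295.506 ms
Then RT(8) = 295.506 + 131.699 × log₂ 8 = 295.506 + 131.699 × 3 ≈ 690.602 ms.

690.6 ms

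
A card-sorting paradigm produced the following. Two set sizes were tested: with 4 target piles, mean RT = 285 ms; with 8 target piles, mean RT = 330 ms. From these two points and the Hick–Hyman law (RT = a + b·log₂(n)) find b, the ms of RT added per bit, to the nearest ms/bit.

b = (RT₂ − RT₁)/(log₂ n₂ − log₂ n₁) = (330 − 285)/(3 − 2) = 45 ms/bit.

45 ms/bit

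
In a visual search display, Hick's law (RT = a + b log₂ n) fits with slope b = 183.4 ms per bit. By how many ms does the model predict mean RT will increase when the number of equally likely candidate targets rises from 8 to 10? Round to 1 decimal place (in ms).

59.0 ms

Only the slope matters, since a is common to both: ΔRT = b·log₂(n₂/n₁).
log₂(10) − log₂(8) = 3.3219 − 3 = 0.3219.
ΔRT = 183.4 × 0.3219 = 59.042 ms.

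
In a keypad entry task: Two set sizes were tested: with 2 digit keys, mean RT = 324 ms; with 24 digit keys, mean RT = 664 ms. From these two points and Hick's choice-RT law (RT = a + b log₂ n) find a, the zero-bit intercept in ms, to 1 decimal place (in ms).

b = (RT₂ − RT₁)/(log₂ n₂ − log₂ n₁) = (664 − 324)/(4.5850 − 1) = 94.841 ms/bit.
Intercept: a = 324 − 94.841·log₂(2) = 229.159 ms.

229.2 ms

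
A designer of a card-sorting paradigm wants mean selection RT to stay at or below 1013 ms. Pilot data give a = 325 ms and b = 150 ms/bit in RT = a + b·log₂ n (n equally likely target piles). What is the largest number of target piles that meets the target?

Information budget: (1013 − 325)/150 = 4.5867 bits, so n ≤ 2^4.5867 = 24.028 → at most 24.

24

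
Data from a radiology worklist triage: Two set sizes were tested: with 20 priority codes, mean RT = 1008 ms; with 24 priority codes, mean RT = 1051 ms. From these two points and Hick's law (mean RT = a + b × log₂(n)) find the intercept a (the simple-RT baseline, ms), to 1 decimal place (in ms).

The slope on a log₂ axis is (1051 − 1008) / (4.5850 − 4.3219) = 163.477 ms/bit.
a = RT₁ − b·log₂ n₁ = 1008 − 163.477 × 4.3219 = 301.465 ms.

301.5 ms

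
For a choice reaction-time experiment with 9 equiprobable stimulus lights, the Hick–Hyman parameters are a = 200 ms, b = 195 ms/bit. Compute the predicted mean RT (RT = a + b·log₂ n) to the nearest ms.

818 ms

log₂(9) = 3.1699 bits, so RT = 200 + 195 × 3.1699 ≈ 818.135 ms.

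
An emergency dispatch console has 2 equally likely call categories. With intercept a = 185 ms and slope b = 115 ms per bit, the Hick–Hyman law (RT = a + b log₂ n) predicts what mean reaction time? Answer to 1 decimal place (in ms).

300.0 ms

log₂(2) = 1 bits, so RT = 185 + 115 × 1 ≈ 300.000 ms.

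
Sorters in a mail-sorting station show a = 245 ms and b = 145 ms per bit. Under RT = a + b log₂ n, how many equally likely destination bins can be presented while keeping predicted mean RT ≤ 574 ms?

4

145·log₂ n ≤ 574 − 245 = 329, giving log₂ n ≤ 2.2690 and n ≤ 4.820. The largest whole number is 4.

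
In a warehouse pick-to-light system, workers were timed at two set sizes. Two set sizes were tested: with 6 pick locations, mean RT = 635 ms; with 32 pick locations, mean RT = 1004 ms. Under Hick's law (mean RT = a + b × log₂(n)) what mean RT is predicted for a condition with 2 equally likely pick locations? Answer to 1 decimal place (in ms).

Solve the two-equation system in a and b:
  b = (1004 − 635) / (log₂ 32 − log₂ 6) = 369 / (5 − 2.5850) = 152.793 ms/bit
  a = 635 − 152.793 × 2.5850 = 240.037 ms
Then RT(2) = 240.037 + 152.793 × log₂ 2 = 240.037 + 152.793 × 1 ≈ 392.829 ms.

392.8 ms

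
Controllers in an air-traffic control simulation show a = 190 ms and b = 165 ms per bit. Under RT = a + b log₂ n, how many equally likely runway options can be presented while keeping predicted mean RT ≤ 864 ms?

16

Set 190 + 165·log₂ n ≤ 864 → log₂ n ≤ (864 − 190)/165 = 4.0848.
So n ≤ 2^4.0848 = 16.969; the largest integer n is 16.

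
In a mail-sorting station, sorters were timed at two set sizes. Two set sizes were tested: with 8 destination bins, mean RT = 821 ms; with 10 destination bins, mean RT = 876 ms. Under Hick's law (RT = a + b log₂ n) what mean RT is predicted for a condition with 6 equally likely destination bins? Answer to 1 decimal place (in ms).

750.1 ms

Solve the two-equation system in a and b:
  b = (876 − 821) / (log₂ 10 − log₂ 8) = 55 / (3.3219 − 3) = 170.846 ms/bit
  a = 821 − 170.846 × 3 = 308.463 ms
Then RT(6) = 308.463 + 170.846 × log₂ 6 = 308.463 + 170.846 × 2.5850 ≈ 750.093 ms.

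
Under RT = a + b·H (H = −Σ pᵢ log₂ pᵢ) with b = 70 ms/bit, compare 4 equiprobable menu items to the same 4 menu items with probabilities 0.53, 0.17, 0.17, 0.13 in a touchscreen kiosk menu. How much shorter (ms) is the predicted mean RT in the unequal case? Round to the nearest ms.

Equiprobable entropy H₀ = log₂ 4 = 2.0000 bits.
Skewed entropy H = −Σ pᵢ log₂ pᵢ = 1.7373 bits.
ΔRT = b·(H₀ − H) = 70 × 0.2627 = 18.39 ms.

18 ms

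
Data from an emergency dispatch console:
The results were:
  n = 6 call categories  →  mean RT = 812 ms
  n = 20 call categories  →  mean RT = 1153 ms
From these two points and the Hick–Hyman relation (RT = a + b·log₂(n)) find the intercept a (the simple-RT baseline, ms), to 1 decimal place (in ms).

Slope: b = (1153 − 812) / (log₂ 20 − log₂ 6) = 341/1.7370 = 196.319 ms/bit.
a = RT₁ − b·log₂ n₁ = 812 − 196.319 × 2.5850 = 304.522 ms.

304.5 ms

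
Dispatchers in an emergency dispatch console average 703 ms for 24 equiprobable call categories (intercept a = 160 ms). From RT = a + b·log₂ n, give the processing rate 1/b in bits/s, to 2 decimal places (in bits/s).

8.44 bits/s

Choice component = 703 − 160 = 543 ms over log₂(24) = 4.5850 bits.
b = 543 / 4.5850 = 118.431 ms/bit, so 1/b = 8.444 bits/s.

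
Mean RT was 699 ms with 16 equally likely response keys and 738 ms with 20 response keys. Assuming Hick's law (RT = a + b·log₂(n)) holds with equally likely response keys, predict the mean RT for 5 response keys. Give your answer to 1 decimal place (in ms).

RT is linear in log₂ n, so two points fix the line:
  b = (738 − 699) / (log₂ 20 − log₂ 16) = 39 / (4.3219 − 4) = 121.145 ms/bit
  a = 699 − 121.145 × 4 = 214.420 ms
Then RT(5) = 214.420 + 121.145 × log₂ 5 = 214.420 + 121.145 × 2.3219 ≈ 495.710 ms.

495.7 ms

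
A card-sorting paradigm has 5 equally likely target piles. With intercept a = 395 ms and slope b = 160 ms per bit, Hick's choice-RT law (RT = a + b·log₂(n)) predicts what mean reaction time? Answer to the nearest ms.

log₂(5) = 2.3219 bits, so RT = 395 + 160 × 2.3219 ≈ 766.508 ms.

767 ms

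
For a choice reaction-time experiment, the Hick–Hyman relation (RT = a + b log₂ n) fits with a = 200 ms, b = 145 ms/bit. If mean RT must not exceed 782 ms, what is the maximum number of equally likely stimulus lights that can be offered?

16

145·log₂ n ≤ 782 − 200 = 582, giving log₂ n ≤ 4.0138 and n ≤ 16.154. The largest whole number is 16.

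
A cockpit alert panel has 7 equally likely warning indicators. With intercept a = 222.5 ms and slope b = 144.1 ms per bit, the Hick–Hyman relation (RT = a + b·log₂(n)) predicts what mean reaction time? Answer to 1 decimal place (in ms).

627.0 ms

log₂(7) = 2.8074 bits, so RT = 222.5 + 144.1 × 2.8074 ≈ 627.040 ms.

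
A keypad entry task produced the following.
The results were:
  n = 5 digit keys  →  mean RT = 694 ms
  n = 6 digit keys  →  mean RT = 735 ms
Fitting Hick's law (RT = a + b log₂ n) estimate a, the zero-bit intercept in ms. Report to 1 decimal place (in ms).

The slope on a log₂ axis is (735 − 694) / (2.5850 − 2.3219) = 155.873 ms/bit.
a = RT₁ − b·log₂ n₁ = 694 − 155.873 × 2.3219 = 332.074 ms.

332.1 ms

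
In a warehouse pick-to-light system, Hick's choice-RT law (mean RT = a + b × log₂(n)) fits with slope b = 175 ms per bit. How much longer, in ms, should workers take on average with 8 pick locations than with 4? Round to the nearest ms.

ΔRT = (a + b log₂ n₂) − (a + b log₂ n₁) = b·(log₂ n₂ − log₂ n₁).
log₂(8) − log₂(4) = log₂(8/4) = log₂(2) = 1.
ΔRT = 175 × 1.0000 = 175.000 ms.

175 ms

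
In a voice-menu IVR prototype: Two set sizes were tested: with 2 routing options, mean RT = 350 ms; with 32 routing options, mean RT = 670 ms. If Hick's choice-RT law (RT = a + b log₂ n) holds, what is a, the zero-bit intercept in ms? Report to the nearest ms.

Slope: b = (670 − 350) / (log₂ 32 − log₂ 2) = 320/4.0000 = 80 ms/bit.
Intercept: a = 350 − 80·log₂(2) = 270.000 ms.

270 ms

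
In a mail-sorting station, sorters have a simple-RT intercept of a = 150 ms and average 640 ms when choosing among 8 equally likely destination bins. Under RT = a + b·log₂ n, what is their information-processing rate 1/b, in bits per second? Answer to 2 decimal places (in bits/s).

6.12 bits/s

b = (640 − 150)/log₂ 8 = 490/3 = 163.333 ms per bit = 0.16333 s/bit; the reciprocal is 6.122 bits/s.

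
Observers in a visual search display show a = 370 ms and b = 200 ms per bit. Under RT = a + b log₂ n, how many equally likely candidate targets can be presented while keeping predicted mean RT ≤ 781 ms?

Information budget: (781 − 370)/200 = 2.0550 bits, so n ≤ 2^2.0550 = 4.155 → at most 4.

4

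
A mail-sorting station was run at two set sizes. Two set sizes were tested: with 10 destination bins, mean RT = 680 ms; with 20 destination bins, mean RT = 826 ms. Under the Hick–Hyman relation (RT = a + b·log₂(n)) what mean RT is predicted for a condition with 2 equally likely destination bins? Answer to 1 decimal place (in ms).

RT is linear in log₂ n, so two points fix the line:
  b = (826 − 680) / (log₂ 20 − log₂ 10) = 146 / (4.3219 − 3.3219) = 146.000 ms/bit
  a = 680 − 146.000 × 3.3219 = 194.998 ms
Then RT(2) = 194.998 + 146.000 × log₂ 2 = 194.998 + 146.000 × 1 ≈ 340.998 ms.

341.0 ms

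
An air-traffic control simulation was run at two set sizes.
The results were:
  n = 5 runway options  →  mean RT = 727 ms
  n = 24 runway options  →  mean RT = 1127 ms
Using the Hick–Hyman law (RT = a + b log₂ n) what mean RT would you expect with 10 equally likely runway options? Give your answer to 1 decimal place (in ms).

903.8 ms

Fit slope and intercept:
  b = (1127 − 727) / (log₂ 24 − log₂ 5) = 400 / (4.5850 − 2.3219) = 176.754 ms/bit
  a = 727 − 176.754 × 2.3219 = 316.590 ms
Then RT(10) = 316.590 + 176.754 × log₂ 10 = 316.590 + 176.754 × 3.3219 ≈ 903.754 ms.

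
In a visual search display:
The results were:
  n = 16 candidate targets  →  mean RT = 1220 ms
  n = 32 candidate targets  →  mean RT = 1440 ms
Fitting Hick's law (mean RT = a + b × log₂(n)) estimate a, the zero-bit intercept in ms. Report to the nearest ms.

b = (RT₂ − RT₁)/(log₂ n₂ − log₂ n₁) = (1440 − 1220)/(5 − 4) = 220 ms/bit.
a = RT₁ − b·log₂ n₁ = 1220 − 220 × 4 = 340.000 ms.

340 ms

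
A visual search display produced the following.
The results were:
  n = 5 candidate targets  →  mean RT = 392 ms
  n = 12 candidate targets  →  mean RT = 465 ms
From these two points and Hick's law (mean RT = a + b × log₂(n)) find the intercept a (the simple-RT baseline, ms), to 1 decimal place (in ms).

257.8 ms

b = (RT₂ − RT₁)/(log₂ n₂ − log₂ n₁) = (465 − 392)/(3.5850 − 2.3219) = 57.797 ms/bit.
Intercept: a = 392 − 57.797·log₂(5) = 257.799 ms.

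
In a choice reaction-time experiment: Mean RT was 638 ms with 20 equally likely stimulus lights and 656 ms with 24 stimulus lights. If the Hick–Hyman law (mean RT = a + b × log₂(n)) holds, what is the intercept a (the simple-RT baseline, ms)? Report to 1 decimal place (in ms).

342.2 ms

b = (RT₂ − RT₁)/(log₂ n₂ − log₂ n₁) = (656 − 638)/(4.5850 − 4.3219) = 68.432 ms/bit.
Intercept: a = 638 − 68.432·log₂(20) = 342.241 ms.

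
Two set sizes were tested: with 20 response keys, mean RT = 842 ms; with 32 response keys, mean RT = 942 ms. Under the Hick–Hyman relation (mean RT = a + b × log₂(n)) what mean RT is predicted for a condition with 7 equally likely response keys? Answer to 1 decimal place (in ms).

618.6 ms

RT is linear in log₂ n, so two points fix the line:
  b = (942 − 842) / (log₂ 32 − log₂ 20) = 100 / (5 − 4.3219) = 147.477 ms/bit
  a = 842 − 147.477 × 4.3219 = 204.615 ms
Then RT(7) = 204.615 + 147.477 × log₂ 7 = 204.615 + 147.477 × 2.8074 ≈ 618.635 ms.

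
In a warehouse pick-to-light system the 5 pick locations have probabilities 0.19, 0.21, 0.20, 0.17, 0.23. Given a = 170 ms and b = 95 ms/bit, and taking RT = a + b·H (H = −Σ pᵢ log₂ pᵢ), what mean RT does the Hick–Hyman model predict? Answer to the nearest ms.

390 ms

H = 0.19·log₂(1/0.19) + 0.21·log₂(1/0.21) + 0.20·log₂(1/0.20) + 0.17·log₂(1/0.17) + 0.23·log₂(1/0.23) = 2.3147 bits.
RT = 170 + 95 × 2.3147 = 389.90 ms.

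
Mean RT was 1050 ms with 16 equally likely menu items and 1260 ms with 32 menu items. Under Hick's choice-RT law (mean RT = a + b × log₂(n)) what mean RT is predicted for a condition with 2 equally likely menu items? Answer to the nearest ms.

420 ms

Solve the two-equation system in a and b:
  b = (1260 − 1050) / (log₂ 32 − log₂ 16) = 210 / (5 − 4) = 210 ms/bit
  a = 1050 − 210 × 4 = 210 ms
Then RT(2) = 210 + 210 × log₂ 2 = 210 + 210 × 1 ≈ 420.000 ms.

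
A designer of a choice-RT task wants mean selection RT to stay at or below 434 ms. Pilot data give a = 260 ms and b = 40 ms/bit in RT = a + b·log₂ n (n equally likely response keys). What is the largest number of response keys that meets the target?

40·log₂ n ≤ 434 − 260 = 174, giving log₂ n ≤ 4.3500 and n ≤ 20.393. The largest whole number is 20.

20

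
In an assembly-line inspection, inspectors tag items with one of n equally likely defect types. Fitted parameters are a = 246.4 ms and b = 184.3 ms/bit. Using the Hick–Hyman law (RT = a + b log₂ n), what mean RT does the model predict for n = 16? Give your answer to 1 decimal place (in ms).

log₂(16) = 4 bits, so RT = 246.4 + 184.3 × 4 ≈ 983.600 ms.

983.6 ms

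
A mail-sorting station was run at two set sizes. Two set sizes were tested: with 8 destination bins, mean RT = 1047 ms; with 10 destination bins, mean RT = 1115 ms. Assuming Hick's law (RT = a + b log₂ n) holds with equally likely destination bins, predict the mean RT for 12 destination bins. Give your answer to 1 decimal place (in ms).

Solve the two-equation system in a and b:
  b = (1115 − 1047) / (log₂ 10 − log₂ 8) = 68 / (3.3219 − 3) = 211.227 ms/bit
  a = 1047 − 211.227 × 3 = 413.318 ms
Then RT(12) = 413.318 + 211.227 × log₂ 12 = 413.318 + 211.227 × 3.5850 ≈ 1170.560 ms.

1170.6 ms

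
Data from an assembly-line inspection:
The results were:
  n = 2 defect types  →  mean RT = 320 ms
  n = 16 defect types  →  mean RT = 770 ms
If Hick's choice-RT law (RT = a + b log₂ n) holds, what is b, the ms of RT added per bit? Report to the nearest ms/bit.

b = (RT₂ − RT₁)/(log₂ n₂ − log₂ n₁) = (770 − 320)/(4 − 1) = 150 ms/bit.

150 ms/bit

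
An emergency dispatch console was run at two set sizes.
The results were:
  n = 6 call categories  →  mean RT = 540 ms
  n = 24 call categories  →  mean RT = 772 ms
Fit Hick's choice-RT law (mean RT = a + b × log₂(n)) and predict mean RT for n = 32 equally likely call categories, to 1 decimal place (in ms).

Fit slope and intercept:
  b = (772 − 540) / (log₂ 24 − log₂ 6) = 232 / (4.5850 − 2.5850) = 116.000 ms/bit
  a = 540 − 116.000 × 2.5850 = 240.144 ms
Then RT(32) = 240.144 + 116.000 × log₂ 32 = 240.144 + 116.000 × 5 ≈ 820.144 ms.

820.1 ms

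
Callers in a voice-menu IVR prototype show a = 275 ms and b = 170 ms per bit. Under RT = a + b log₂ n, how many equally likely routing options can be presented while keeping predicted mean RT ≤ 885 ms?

12

Set 275 + 170·log₂ n ≤ 885 → log₂ n ≤ (885 − 275)/170 = 3.5882.
So n ≤ 2^3.5882 = 12.027; the largest integer n is 12.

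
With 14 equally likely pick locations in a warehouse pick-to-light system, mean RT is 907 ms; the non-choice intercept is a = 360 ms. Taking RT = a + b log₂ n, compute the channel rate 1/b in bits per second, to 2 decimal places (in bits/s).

b = (907 − 360)/log₂ 14 = 547/3.8074 = 143.669 ms per bit = 0.14367 s/bit; the reciprocal is 6.960 bits/s.

6.96 bits/s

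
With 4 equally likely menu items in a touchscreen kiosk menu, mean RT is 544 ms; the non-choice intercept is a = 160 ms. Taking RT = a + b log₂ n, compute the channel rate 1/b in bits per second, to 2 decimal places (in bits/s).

5.21 bits/s

Choice component = 544 − 160 = 384 ms over log₂(4) = 2 bits.
b = 384 / 2 = 192.000 ms/bit, so 1/b = 5.208 bits/s.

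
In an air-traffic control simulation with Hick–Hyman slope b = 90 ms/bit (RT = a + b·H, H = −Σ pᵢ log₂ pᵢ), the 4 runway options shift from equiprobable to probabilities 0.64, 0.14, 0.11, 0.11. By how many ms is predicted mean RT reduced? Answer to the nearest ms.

44 ms

The RT saving is b·ΔH. Equiprobable H₀ = log₂(4) = 2.0000 bits; with the given probabilities H = 1.5098 bits.
b·(H₀ − H) = 90 × (2.0000 − 1.5098) = 44.12 ms.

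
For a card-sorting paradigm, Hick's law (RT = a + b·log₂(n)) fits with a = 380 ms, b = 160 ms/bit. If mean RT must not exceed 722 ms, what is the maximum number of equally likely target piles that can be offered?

Information budget: (722 − 380)/160 = 2.1375 bits, so n ≤ 2^2.1375 = 4.400 → at most 4.

4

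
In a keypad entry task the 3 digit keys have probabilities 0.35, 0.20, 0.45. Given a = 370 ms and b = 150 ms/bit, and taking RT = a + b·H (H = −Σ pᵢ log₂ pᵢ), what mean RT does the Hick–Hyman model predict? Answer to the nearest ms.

Entropy contributions −pᵢ log₂ pᵢ: 0.5301, 0.4644, 0.5184; sum H = 1.5129 bits.
RT = a + bH = 370 + 150·1.5129 = 596.93 ms.

597 ms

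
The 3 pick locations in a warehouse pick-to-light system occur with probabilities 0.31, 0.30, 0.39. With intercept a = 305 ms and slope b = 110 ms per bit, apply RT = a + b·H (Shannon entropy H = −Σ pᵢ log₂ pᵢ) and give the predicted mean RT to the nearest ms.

Entropy contributions −pᵢ log₂ pᵢ: 0.5238, 0.5211, 0.5298; sum H = 1.5747 bits.
RT = a + bH = 305 + 110·1.5747 = 478.21 ms.

478 ms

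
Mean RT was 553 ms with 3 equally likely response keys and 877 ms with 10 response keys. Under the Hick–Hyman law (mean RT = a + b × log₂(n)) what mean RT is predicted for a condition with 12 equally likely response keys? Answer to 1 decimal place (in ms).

926.1 ms

With log₂ n on the abscissa the relation is linear; from the two conditions:
  b = (877 − 553) / (log₂ 10 − log₂ 3) = 324 / (3.3219 − 1.5850) = 186.532 ms/bit
  a = 553 − 186.532 × 1.5850 = 257.353 ms
Then RT(12) = 257.353 + 186.532 × log₂ 12 = 257.353 + 186.532 × 3.5850 ≈ 926.064 ms.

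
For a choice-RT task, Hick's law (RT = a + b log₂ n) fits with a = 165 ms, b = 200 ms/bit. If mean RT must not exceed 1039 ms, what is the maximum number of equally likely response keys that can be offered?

20

200·log₂ n ≤ 1039 − 165 = 874, giving log₂ n ≤ 4.3700 and n ≤ 20.678. The largest whole number is 20.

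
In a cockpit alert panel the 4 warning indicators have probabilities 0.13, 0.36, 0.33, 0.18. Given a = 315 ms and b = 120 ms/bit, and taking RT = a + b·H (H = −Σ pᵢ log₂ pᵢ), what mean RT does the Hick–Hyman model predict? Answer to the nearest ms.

H = 0.13·log₂(1/0.13) + 0.36·log₂(1/0.36) + 0.33·log₂(1/0.33) + 0.18·log₂(1/0.18) = 1.8864 bits.
RT = 315 + 120 × 1.8864 = 541.37 ms.

541 ms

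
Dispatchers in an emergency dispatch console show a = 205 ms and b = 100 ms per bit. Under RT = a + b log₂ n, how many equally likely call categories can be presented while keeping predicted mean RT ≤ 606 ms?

16

Information budget: (606 − 205)/100 = 4.0100 bits, so n ≤ 2^4.0100 = 16.111 → at most 16.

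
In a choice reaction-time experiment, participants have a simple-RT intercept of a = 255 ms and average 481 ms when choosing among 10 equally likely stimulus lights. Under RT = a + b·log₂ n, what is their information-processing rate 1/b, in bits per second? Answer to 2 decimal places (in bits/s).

Choice component = 481 − 255 = 226 ms over log₂(10) = 3.3219 bits.
b = 226 / 3.3219 = 68.033 ms/bit, so 1/b = 14.699 bits/s.

14.70 bits/s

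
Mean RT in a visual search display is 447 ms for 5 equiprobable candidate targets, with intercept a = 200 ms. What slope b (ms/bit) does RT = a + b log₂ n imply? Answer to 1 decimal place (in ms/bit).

5 alternatives carry log₂ 5 = 2.3219 bits; the choice cost is 447 − 200 = 247 ms, so b = 247/2.3219 = 106.377 ms/bit.

106.4 ms/bit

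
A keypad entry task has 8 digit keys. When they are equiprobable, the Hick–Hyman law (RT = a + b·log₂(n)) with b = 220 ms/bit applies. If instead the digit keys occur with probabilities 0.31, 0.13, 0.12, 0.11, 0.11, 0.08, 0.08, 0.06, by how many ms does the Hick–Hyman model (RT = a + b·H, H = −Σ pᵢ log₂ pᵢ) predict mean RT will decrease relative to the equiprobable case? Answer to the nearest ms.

44 ms

The RT saving is b·ΔH. Equiprobable H₀ = log₂(8) = 3.0000 bits; with the given probabilities H = 2.8006 bits.
b·(H₀ − H) = 220 × (3.0000 − 2.8006) = 43.86 ms.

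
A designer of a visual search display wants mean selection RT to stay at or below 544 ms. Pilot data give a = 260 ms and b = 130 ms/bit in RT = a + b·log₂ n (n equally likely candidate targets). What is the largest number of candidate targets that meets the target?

4

Information budget: (544 − 260)/130 = 2.1846 bits, so n ≤ 2^2.1846 = 4.546 → at most 4.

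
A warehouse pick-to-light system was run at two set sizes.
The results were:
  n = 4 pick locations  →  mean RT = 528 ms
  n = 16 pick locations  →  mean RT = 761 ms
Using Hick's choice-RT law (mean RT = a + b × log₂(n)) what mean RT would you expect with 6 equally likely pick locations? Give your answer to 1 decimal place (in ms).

Fit slope and intercept:
  b = (761 − 528) / (log₂ 16 − log₂ 4) = 233 / (4 − 2) = 116.500 ms/bit
  a = 528 − 116.500 × 2 = 295.000 ms
Then RT(6) = 295.000 + 116.500 × log₂ 6 = 295.000 + 116.500 × 2.5850 ≈ 596.148 ms.

596.1 ms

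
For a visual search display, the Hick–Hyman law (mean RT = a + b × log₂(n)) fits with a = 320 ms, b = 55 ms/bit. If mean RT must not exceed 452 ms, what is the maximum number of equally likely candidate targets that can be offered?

Information budget: (452 − 320)/55 = 2.4000 bits, so n ≤ 2^2.4000 = 5.278 → at most 5.

5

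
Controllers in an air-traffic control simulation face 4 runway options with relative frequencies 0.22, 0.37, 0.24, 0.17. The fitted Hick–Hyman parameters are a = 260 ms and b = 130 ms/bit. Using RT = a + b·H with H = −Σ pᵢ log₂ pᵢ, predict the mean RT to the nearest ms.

512 ms

Entropy contributions −pᵢ log₂ pᵢ: 0.4806, 0.5307, 0.4941, 0.4346; sum H = 1.9400 bits.
RT = a + bH = 260 + 130·1.9400 = 512.20 ms.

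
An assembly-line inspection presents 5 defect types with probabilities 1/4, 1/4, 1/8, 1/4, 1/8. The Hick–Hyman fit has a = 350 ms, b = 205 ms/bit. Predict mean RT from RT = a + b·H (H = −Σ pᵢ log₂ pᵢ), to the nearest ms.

811 ms

H = −Σ pᵢ log₂ pᵢ = 0.25·2 + 0.25·2 + 0.125·3 + 0.25·2 + 0.125·3 = 2.250 bits.
RT = 350 + 205 × 2.250 = 811.25 ms.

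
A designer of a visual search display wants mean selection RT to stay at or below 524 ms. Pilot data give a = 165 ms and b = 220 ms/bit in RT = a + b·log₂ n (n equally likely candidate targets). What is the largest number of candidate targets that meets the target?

3

Set 165 + 220·log₂ n ≤ 524 → log₂ n ≤ (524 − 165)/220 = 1.6318.
So n ≤ 2^1.6318 = 3.099; the largest integer n is 3.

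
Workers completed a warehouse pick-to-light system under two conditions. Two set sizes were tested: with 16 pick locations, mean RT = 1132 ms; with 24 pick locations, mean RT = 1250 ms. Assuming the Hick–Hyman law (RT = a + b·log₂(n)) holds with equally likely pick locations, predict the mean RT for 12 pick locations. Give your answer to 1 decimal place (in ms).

1048.3 ms

With log₂ n on the abscissa the relation is linear; from the two conditions:
  b = (1250 − 1132) / (log₂ 24 − log₂ 16) = 118 / (4.5850 − 4) = 201.722 ms/bit
  a = 1132 − 201.722 × 4 = 325.111 ms
Then RT(12) = 325.111 + 201.722 × log₂ 12 = 325.111 + 201.722 × 3.5850 ≈ 1048.278 ms.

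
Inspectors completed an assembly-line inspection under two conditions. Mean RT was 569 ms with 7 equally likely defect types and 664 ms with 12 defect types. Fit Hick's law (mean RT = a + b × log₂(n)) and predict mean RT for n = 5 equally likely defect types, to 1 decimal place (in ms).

509.7 ms

Fit slope and intercept:
  b = (664 − 569) / (log₂ 12 − log₂ 7) = 95 / (3.5850 − 2.8074) = 122.170 ms/bit
  a = 569 − 122.170 × 2.8074 = 226.027 ms
Then RT(5) = 226.027 + 122.170 × log₂ 5 = 226.027 + 122.170 × 2.3219 ≈ 509.696 ms.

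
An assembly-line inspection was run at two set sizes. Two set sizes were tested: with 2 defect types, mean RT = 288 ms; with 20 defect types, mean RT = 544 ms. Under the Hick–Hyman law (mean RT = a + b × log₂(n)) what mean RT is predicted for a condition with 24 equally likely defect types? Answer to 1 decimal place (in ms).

With log₂ n on the abscissa the relation is linear; from the two conditions:
  b = (544 − 288) / (log₂ 20 − log₂ 2) = 256 / (4.3219 − 1) = 77.064 ms/bit
  a = 288 − 77.064 × 1 = 210.936 ms
Then RT(24) = 210.936 + 77.064 × log₂ 24 = 210.936 + 77.064 × 4.5850 ≈ 564.270 ms.

564.3 ms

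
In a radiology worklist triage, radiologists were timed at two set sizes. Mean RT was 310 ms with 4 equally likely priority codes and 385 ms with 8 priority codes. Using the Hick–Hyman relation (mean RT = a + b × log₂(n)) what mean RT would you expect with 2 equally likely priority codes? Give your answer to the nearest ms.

With log₂ n on the abscissa the relation is linear; from the two conditions:
  b = (385 − 310) / (log₂ 8 − log₂ 4) = 75 / (3 − 2) = 75 ms/bit
  a = 310 − 75 × 2 = 160 ms
Then RT(2) = 160 + 75 × log₂ 2 = 160 + 75 × 1 ≈ 235.000 ms.

235 ms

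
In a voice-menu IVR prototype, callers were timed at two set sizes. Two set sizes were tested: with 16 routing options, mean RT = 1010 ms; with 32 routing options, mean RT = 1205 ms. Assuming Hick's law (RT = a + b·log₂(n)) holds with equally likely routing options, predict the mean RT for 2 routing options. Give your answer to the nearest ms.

Solve the two-equation system in a and b:
  b = (1205 − 1010) / (log₂ 32 − log₂ 16) = 195 / (5 − 4) = 195 ms/bit
  a = 1010 − 195 × 4 = 230 ms
Then RT(2) = 230 + 195 × log₂ 2 = 230 + 195 × 1 ≈ 425.000 ms.

425 ms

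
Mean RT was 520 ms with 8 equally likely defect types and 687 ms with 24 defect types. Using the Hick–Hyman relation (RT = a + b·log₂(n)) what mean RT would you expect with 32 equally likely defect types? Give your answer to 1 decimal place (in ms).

Solve the two-equation system in a and b:
  b = (687 − 520) / (log₂ 24 − log₂ 8) = 167 / (4.5850 − 3) = 105.365 ms/bit
  a = 520 − 105.365 × 3 = 203.904 ms
Then RT(32) = 203.904 + 105.365 × log₂ 32 = 203.904 + 105.365 × 5 ≈ 730.731 ms.

730.7 ms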